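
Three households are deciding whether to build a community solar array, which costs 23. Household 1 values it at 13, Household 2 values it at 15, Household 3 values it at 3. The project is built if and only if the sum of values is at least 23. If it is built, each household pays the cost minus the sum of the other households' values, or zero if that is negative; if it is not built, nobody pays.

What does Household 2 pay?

7

Total value 31 ≥ cost 23, so the project is built.
The other households' values sum to 16.
Cost minus that sum is 23 - 16 = 7.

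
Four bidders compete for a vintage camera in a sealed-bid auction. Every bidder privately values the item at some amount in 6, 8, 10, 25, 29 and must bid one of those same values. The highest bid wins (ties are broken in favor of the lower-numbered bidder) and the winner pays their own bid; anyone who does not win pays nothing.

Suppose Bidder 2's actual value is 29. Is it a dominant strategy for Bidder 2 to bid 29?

Consider the case where Bidder 1 bids 6, Bidder 3 bids 6 and Bidder 4 bids 6.
Truthful bid 29: wins, pays 29, utility 29 - 29 = 0.
Bid 8 instead: wins, pays 8, utility 29 - 8 = 21.
Since 21 > 0, bidding 8 is strictly better here, so truthful bidding is not dominant.

No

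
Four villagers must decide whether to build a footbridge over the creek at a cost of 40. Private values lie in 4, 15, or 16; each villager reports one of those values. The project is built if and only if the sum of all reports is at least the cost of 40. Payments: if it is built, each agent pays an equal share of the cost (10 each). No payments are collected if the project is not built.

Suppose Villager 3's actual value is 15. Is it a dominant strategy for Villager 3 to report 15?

Consider the case where Villager 1 reports 4, Villager 2 reports 4 and Villager 4 reports 16.
Truthful report 15: project not built, utility 0.
Report 16 instead: project built, pays 10, utility 15 - 10 = 5.
Since 5 > 0, reporting 16 is strictly better here, so truthful reporting is not dominant.

No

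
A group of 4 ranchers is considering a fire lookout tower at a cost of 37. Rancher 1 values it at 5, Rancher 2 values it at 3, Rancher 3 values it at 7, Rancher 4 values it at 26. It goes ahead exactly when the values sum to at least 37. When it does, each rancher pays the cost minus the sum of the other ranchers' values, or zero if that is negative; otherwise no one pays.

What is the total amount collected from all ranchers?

26

Total value 41 ≥ cost 37, so it is built.
Rancher 1: others sum to 36; max(0, 37 - 36) = 1.
Rancher 2: others sum to 38; max(0, 37 - 38) = 0.
Rancher 3: others sum to 34; max(0, 37 - 34) = 3.
Rancher 4: others sum to 15; max(0, 37 - 15) = 22.
Total collected = 1 + 0 + 3 + 22 = 26.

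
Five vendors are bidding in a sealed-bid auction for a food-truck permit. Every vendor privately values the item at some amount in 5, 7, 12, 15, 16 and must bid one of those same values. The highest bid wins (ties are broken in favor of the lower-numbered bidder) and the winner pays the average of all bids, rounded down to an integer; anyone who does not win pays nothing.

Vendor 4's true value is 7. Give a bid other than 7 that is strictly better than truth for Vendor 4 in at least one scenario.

12

Suppose Vendor 1 bids 5, Vendor 2 bids 5, Vendor 3 bids 7 and Vendor 5 bids 5.
Bid 7: loses, pays 0, utility 0.
Bid 12: wins, pays 6, utility 7 - 6 = 1.
So bidding 12 beats truth here (1 > 0).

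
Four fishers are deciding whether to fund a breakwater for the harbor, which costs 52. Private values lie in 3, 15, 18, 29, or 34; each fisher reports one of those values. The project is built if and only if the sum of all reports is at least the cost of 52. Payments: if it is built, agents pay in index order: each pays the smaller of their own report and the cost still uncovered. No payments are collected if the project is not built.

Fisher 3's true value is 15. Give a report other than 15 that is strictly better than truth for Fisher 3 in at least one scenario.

Suppose Fisher 1 reports 3, Fisher 2 reports 15 and Fisher 4 reports 34.
Report 15: project built, pays 15, utility 15 - 15 = 0.
Report 3: project built, pays 3, utility 15 - 3 = 12.
So reporting 3 beats truth here (12 > 0).

3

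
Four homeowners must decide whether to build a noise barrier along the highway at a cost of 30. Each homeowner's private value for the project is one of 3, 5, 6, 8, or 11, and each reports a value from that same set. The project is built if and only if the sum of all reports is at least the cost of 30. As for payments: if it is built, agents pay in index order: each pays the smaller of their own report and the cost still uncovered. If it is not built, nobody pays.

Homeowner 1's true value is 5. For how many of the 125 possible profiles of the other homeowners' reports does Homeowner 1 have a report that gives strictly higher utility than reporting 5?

Others report (5, 11, 11): truth gives 0; report 3 gives 2 > 0. Violating.
Others report (6, 11, 11): truth gives 0; report 3 gives 2 > 0. Violating.
Others report (8, 8, 11): truth gives 0; report 3 gives 2 > 0. Violating.
Others report (8, 11, 8): truth gives 0; report 3 gives 2 > 0. Violating.
Others report (3, 3, 3): truth gives 0; no alternative beats it.
Others report (3, 3, 5): truth gives 0; no alternative beats it.
(Checking all 125 profiles: 13 have a profitable deviation, 112 do not.)

13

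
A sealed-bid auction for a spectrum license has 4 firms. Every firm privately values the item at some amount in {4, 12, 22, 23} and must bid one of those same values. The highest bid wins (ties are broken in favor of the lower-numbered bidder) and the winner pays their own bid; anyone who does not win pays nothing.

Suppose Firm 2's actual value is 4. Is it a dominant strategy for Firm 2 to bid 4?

Yes

Check each profile of the others' bids and compare truth against every alternative bid.
Others bid (4, 4, 4): truth gives 0, best alternative gives -8.
Others bid (4, 4, 12): truth gives 0, best alternative gives -8.
Others bid (4, 12, 4): truth gives 0, best alternative gives -8.
Others bid (4, 12, 12): truth gives 0, best alternative gives -8.
Others bid (4, 4, 22): truth gives 0, best alternative gives 0.
Others bid (4, 4, 23): truth gives 0, best alternative gives 0.
(Remaining 58 profiles checked similarly; truth is weakly best in each.)
In every case the truthful bid is at least as good as any alternative, so it is a dominant strategy.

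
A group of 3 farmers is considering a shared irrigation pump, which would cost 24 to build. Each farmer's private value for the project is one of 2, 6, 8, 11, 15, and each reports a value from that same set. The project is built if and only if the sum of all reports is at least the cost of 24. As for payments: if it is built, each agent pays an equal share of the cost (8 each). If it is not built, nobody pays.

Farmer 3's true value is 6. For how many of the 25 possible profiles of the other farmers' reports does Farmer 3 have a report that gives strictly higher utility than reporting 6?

Others report (6, 15): truth gives -2; report 2 gives 0 > -2. Violating.
Others report (8, 11): truth gives -2; report 2 gives 0 > -2. Violating.
Others report (11, 8): truth gives -2; report 2 gives 0 > -2. Violating.
Others report (15, 6): truth gives -2; report 2 gives 0 > -2. Violating.
Others report (2, 2): truth gives 0; no alternative beats it.
Others report (2, 6): truth gives 0; no alternative beats it.
(Checking all 25 profiles: 4 have a profitable deviation, 21 do not.)

4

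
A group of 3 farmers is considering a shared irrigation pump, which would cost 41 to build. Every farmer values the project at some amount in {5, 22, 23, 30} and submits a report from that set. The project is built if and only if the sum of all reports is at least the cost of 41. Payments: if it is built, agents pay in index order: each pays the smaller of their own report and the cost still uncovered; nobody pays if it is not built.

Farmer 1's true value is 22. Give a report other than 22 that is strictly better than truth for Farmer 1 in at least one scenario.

Suppose Farmer 2 reports 22 and Farmer 3 reports 22.
Report 22: project built, pays 22, utility 22 - 22 = 0.
Report 5: project built, pays 5, utility 22 - 5 = 17.
So reporting 5 beats truth here (17 > 0).

5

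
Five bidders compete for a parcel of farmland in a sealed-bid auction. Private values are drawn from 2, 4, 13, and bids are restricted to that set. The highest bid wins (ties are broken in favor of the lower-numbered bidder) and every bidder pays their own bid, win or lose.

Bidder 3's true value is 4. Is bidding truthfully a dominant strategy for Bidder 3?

No

Consider the case where Bidder 1 bids 2, Bidder 2 bids 2, Bidder 4 bids 2 and Bidder 5 bids 13.
Truthful bid 4: loses but pays 4, utility -4.
Bid 2 instead: loses but pays 2, utility -2.
Since -2 > -4, bidding 2 is strictly better here, so truthful bidding is not dominant.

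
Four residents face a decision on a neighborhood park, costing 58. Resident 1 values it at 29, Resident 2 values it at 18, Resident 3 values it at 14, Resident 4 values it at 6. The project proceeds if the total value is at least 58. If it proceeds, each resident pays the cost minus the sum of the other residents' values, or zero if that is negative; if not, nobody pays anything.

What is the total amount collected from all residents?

Total value 67 ≥ cost 58, so it is built.
Resident 1: others sum to 38; max(0, 58 - 38) = 20.
Resident 2: others sum to 49; max(0, 58 - 49) = 9.
Resident 3: others sum to 53; max(0, 58 - 53) = 5.
Resident 4: others sum to 61; max(0, 58 - 61) = 0.
Total collected = 20 + 9 + 5 + 0 = 34.

34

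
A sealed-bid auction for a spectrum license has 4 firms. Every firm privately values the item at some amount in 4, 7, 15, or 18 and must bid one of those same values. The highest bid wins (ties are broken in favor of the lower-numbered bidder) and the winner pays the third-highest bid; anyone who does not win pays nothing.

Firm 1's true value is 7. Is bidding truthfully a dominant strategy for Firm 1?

No

Consider the case where Firm 2 bids 4, Firm 3 bids 4 and Firm 4 bids 15.
Truthful bid 7: loses, pays 0, utility 0.
Bid 15 instead: wins, pays 4, utility 7 - 4 = 3.
Since 3 > 0, bidding 15 is strictly better here, so truthful bidding is not dominant.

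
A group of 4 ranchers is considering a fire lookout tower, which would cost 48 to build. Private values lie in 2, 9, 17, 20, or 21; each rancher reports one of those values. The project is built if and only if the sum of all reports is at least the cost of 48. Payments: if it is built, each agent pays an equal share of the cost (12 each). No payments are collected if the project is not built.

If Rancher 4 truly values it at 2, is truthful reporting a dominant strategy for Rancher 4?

Check each profile of the others' reports and compare truth against every alternative report.
Others report (2, 17, 20): truth gives 0, best alternative gives -10.
Others report (2, 17, 21): truth gives 0, best alternative gives -10.
Others report (2, 20, 17): truth gives 0, best alternative gives -10.
Others report (2, 20, 20): truth gives 0, best alternative gives -10.
Others report (2, 20, 21): truth gives 0, best alternative gives -10.
Others report (2, 21, 17): truth gives 0, best alternative gives -10.
(Remaining 119 profiles checked similarly; truth is weakly best in each.)
In every case the truthful report is at least as good as any alternative, so it is a dominant strategy.

Yes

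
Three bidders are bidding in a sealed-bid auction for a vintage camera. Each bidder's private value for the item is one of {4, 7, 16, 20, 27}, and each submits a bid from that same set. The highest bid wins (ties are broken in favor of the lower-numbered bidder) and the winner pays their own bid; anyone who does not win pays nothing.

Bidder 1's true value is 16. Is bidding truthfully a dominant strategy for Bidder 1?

No

Consider the case where Bidder 2 bids 4 and Bidder 3 bids 4.
Truthful bid 16: wins, pays 16, utility 16 - 16 = 0.
Bid 4 instead: wins, pays 4, utility 16 - 4 = 12.
Since 12 > 0, bidding 4 is strictly better here, so truthful bidding is not dominant.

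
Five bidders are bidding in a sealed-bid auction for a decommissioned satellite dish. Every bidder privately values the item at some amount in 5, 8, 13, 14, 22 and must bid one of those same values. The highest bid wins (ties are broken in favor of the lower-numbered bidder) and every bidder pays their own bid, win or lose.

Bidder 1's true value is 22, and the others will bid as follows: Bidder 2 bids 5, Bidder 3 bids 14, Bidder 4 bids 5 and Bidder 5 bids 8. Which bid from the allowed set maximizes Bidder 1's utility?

14

Bid 5: loses but pays 5, utility -5.
Bid 8: loses but pays 8, utility -8.
Bid 13: loses but pays 13, utility -13.
Bid 14: wins, pays 14, utility 22 - 14 = 8.
Bid 22: wins, pays 22, utility 22 - 22 = 0.
The best choice is 14 with utility 8.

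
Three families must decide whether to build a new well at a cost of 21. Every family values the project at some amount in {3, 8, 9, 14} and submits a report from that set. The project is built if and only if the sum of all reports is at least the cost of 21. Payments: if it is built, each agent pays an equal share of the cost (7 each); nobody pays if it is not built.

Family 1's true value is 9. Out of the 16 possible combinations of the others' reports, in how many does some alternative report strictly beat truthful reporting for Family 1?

Others report (3, 8): truth gives 0; report 14 gives 2 > 0. Violating.
Others report (8, 3): truth gives 0; report 14 gives 2 > 0. Violating.
Others report (3, 3): truth gives 0; no alternative beats it.
Others report (3, 9): truth gives 2; no alternative beats it.
(Checking all 16 profiles: 2 have a profitable deviation, 14 do not.)

2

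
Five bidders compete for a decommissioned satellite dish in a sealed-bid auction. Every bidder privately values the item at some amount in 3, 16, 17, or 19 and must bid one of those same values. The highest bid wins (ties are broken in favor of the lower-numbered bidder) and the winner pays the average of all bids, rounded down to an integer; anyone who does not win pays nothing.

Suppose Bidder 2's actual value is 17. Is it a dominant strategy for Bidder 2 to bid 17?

No

Consider the case where Bidder 1 bids 3, Bidder 3 bids 3, Bidder 4 bids 3 and Bidder 5 bids 19.
Truthful bid 17: loses, pays 0, utility 0.
Bid 19 instead: wins, pays 9, utility 17 - 9 = 8.
Since 8 > 0, bidding 19 is strictly better here, so truthful bidding is not dominant.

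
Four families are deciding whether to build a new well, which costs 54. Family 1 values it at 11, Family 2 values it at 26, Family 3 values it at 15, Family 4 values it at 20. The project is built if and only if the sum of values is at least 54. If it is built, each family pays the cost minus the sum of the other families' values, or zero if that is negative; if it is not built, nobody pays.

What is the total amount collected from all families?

10

Total value 72 ≥ cost 54, so it is built.
Family 1: others sum to 61; max(0, 54 - 61) = 0.
Family 2: others sum to 46; max(0, 54 - 46) = 8.
Family 3: others sum to 57; max(0, 54 - 57) = 0.
Family 4: others sum to 52; max(0, 54 - 52) = 2.
Total collected = 0 + 8 + 0 + 2 = 10.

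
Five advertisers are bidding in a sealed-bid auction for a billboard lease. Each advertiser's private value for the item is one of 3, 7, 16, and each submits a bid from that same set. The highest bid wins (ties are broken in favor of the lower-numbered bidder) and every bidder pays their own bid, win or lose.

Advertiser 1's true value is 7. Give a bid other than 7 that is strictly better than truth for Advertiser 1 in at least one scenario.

Suppose Advertiser 2 bids 3, Advertiser 3 bids 3, Advertiser 4 bids 3 and Advertiser 5 bids 3.
Bid 7: wins, pays 7, utility 7 - 7 = 0.
Bid 3: wins, pays 3, utility 7 - 3 = 4.
So bidding 3 beats truth here (4 > 0).

3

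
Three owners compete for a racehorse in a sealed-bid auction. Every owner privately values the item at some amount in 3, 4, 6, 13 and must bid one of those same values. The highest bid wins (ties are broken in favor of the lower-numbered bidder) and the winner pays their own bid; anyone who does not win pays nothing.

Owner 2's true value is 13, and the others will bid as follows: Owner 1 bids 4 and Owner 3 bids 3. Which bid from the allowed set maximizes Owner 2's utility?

6

Bid 3: loses, pays 0, utility 0.
Bid 4: loses, pays 0, utility 0.
Bid 6: wins, pays 6, utility 13 - 6 = 7.
Bid 13: wins, pays 13, utility 13 - 13 = 0.
The best choice is 6 with utility 7.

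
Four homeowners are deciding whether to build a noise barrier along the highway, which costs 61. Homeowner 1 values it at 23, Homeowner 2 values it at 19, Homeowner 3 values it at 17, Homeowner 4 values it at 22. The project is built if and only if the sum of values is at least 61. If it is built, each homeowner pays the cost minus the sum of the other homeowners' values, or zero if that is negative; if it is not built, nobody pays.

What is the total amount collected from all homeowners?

Total value 81 ≥ cost 61, so it is built.
Homeowner 1: others sum to 58; max(0, 61 - 58) = 3.
Homeowner 2: others sum to 62; max(0, 61 - 62) = 0.
Homeowner 3: others sum to 64; max(0, 61 - 64) = 0.
Homeowner 4: others sum to 59; max(0, 61 - 59) = 2.
Total collected = 3 + 0 + 0 + 2 = 5.

5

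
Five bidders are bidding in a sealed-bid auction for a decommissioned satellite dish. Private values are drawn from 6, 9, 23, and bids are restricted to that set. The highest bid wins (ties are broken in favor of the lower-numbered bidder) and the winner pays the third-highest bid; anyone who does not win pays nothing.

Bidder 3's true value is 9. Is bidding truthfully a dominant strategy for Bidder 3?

Consider the case where Bidder 1 bids 6, Bidder 2 bids 6, Bidder 4 bids 6 and Bidder 5 bids 23.
Truthful bid 9: loses, pays 0, utility 0.
Bid 23 instead: wins, pays 6, utility 9 - 6 = 3.
Since 3 > 0, bidding 23 is strictly better here, so truthful bidding is not dominant.

No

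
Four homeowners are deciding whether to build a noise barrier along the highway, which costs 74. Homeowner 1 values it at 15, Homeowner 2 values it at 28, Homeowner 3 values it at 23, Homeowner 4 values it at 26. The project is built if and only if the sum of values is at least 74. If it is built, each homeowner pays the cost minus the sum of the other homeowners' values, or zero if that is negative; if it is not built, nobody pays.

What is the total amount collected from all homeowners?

Total value 92 ≥ cost 74, so it is built.
Homeowner 1: others sum to 77; max(0, 74 - 77) = 0.
Homeowner 2: others sum to 64; max(0, 74 - 64) = 10.
Homeowner 3: others sum to 69; max(0, 74 - 69) = 5.
Homeowner 4: others sum to 66; max(0, 74 - 66) = 8.
Total collected = 0 + 10 + 5 + 8 = 23.

23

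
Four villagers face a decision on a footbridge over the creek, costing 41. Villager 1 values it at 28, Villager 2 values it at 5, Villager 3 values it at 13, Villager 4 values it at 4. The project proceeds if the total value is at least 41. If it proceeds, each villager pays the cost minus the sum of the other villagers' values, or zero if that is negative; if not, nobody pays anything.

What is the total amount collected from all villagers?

23

Total value 50 ≥ cost 41, so it is built.
Villager 1: others sum to 22; max(0, 41 - 22) = 19.
Villager 2: others sum to 45; max(0, 41 - 45) = 0.
Villager 3: others sum to 37; max(0, 41 - 37) = 4.
Villager 4: others sum to 46; max(0, 41 - 46) = 0.
Total collected = 19 + 0 + 4 + 0 = 23.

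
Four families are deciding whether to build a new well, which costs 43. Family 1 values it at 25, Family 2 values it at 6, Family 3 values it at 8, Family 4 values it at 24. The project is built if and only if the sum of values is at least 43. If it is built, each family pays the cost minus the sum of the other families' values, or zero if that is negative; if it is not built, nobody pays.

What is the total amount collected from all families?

9

Total value 63 ≥ cost 43, so it is built.
Family 1: others sum to 38; max(0, 43 - 38) = 5.
Family 2: others sum to 57; max(0, 43 - 57) = 0.
Family 3: others sum to 55; max(0, 43 - 55) = 0.
Family 4: others sum to 39; max(0, 43 - 39) = 4.
Total collected = 5 + 0 + 0 + 4 = 9.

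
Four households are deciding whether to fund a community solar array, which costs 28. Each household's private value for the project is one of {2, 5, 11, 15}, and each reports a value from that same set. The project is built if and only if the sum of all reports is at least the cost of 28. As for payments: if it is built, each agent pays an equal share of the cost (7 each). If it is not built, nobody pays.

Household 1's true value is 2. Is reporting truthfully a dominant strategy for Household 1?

Check each profile of the others' reports and compare truth against every alternative report.
Others report (2, 11, 11): truth gives 0, best alternative gives -5.
Others report (5, 5, 15): truth gives 0, best alternative gives -5.
Others report (5, 15, 5): truth gives 0, best alternative gives -5.
Others report (11, 2, 11): truth gives 0, best alternative gives -5.
Others report (11, 11, 2): truth gives 0, best alternative gives -5.
Others report (15, 5, 5): truth gives 0, best alternative gives -5.
(Remaining 58 profiles checked similarly; truth is weakly best in each.)
In every case the truthful report is at least as good as any alternative, so it is a dominant strategy.

Yes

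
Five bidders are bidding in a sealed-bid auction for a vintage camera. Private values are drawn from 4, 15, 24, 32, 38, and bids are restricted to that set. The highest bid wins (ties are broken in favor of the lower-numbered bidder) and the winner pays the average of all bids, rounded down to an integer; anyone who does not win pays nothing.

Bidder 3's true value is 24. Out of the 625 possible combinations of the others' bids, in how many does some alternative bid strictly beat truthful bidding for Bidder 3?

Others bid (4, 4, 4, 4): truth gives 16; bid 15 gives 18 > 16. Violating.
Others bid (4, 4, 4, 15): truth gives 14; bid 15 gives 16 > 14. Violating.
Others bid (4, 4, 4, 32): truth gives 0; bid 32 gives 9 > 0. Violating.
Others bid (4, 4, 4, 38): truth gives 0; bid 38 gives 7 > 0. Violating.
Others bid (4, 4, 4, 24): truth gives 12; no alternative beats it.
Others bid (4, 4, 15, 24): truth gives 10; no alternative beats it.
(Checking all 625 profiles: 174 have a profitable deviation, 451 do not.)

174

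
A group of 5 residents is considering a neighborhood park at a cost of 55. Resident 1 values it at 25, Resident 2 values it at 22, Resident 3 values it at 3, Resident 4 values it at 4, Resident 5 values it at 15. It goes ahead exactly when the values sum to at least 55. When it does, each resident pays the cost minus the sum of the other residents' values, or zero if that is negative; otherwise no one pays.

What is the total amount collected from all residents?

20

Total value 69 ≥ cost 55, so it is built.
Resident 1: others sum to 44; max(0, 55 - 44) = 11.
Resident 2: others sum to 47; max(0, 55 - 47) = 8.
Resident 3: others sum to 66; max(0, 55 - 66) = 0.
Resident 4: others sum to 65; max(0, 55 - 65) = 0.
Resident 5: others sum to 54; max(0, 55 - 54) = 1.
Total collected = 11 + 8 + 0 + 0 + 1 = 20.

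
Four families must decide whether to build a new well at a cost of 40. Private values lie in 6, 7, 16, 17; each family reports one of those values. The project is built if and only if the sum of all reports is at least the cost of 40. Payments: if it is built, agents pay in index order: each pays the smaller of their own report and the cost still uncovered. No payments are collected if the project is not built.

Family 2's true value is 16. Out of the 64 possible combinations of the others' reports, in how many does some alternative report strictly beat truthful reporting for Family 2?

Others report (6, 16, 16): truth gives 0; report 6 gives 10 > 0. Violating.
Others report (6, 16, 17): truth gives 0; report 6 gives 10 > 0. Violating.
Others report (6, 17, 16): truth gives 0; report 6 gives 10 > 0. Violating.
Others report (6, 17, 17): truth gives 0; report 6 gives 10 > 0. Violating.
Others report (6, 6, 6): truth gives 0; no alternative beats it.
Others report (6, 6, 7): truth gives 0; no alternative beats it.
(Checking all 64 profiles: 32 have a profitable deviation, 32 do not.)

32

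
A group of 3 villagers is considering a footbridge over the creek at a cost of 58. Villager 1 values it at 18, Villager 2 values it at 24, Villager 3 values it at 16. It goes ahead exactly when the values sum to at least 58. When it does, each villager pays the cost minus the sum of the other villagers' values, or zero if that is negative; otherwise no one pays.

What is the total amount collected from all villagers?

Total value 58 ≥ cost 58, so it is built.
Villager 1: others sum to 40; max(0, 58 - 40) = 18.
Villager 2: others sum to 34; max(0, 58 - 34) = 24.
Villager 3: others sum to 42; max(0, 58 - 42) = 16.
Total collected = 18 + 24 + 16 = 58.

58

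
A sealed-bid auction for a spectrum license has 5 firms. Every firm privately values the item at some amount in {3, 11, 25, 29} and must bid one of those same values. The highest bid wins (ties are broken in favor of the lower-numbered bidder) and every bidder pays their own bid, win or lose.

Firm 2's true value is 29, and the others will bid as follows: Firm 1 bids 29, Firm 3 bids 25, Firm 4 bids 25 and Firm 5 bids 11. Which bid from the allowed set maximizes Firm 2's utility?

Bid 3: loses but pays 3, utility -3.
Bid 11: loses but pays 11, utility -11.
Bid 25: loses but pays 25, utility -25.
Bid 29: loses but pays 29, utility -29.
The best choice is 3 with utility -3.

3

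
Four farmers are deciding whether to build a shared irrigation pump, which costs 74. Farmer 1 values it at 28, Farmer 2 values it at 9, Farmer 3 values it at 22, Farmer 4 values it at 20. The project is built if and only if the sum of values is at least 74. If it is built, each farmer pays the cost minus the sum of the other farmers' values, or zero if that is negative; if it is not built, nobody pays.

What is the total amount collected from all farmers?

Total value 79 ≥ cost 74, so it is built.
Farmer 1: others sum to 51; max(0, 74 - 51) = 23.
Farmer 2: others sum to 70; max(0, 74 - 70) = 4.
Farmer 3: others sum to 57; max(0, 74 - 57) = 17.
Farmer 4: others sum to 59; max(0, 74 - 59) = 15.
Total collected = 23 + 4 + 17 + 15 = 59.

59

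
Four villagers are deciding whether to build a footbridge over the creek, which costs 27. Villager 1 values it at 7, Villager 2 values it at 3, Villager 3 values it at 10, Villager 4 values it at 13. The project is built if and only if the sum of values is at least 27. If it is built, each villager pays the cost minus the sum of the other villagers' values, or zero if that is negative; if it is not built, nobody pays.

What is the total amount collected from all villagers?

12

Total value 33 ≥ cost 27, so it is built.
Villager 1: others sum to 26; max(0, 27 - 26) = 1.
Villager 2: others sum to 30; max(0, 27 - 30) = 0.
Villager 3: others sum to 23; max(0, 27 - 23) = 4.
Villager 4: others sum to 20; max(0, 27 - 20) = 7.
Total collected = 1 + 0 + 4 + 7 = 12.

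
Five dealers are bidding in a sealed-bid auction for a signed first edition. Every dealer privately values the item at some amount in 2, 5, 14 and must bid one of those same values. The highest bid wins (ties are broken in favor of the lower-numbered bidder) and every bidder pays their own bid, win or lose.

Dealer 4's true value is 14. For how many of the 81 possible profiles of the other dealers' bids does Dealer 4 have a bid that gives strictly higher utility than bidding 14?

59

Others bid (2, 2, 2, 2): truth gives 0; bid 5 gives 9 > 0. Violating.
Others bid (2, 2, 2, 5): truth gives 0; bid 5 gives 9 > 0. Violating.
Others bid (2, 2, 14, 2): truth gives -14; bid 2 gives -2 > -14. Violating.
Others bid (2, 2, 14, 5): truth gives -14; bid 2 gives -2 > -14. Violating.
Others bid (2, 2, 2, 14): truth gives 0; no alternative beats it.
Others bid (2, 2, 5, 2): truth gives 0; no alternative beats it.
(Checking all 81 profiles: 59 have a profitable deviation, 22 do not.)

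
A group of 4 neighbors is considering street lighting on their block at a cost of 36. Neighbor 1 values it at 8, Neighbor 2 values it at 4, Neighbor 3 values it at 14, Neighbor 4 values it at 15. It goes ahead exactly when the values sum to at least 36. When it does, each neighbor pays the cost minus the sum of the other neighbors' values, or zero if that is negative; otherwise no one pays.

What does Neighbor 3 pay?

Total value 41 ≥ cost 36, so the project is built.
The other neighbors' values sum to 27.
Cost minus that sum is 36 - 27 = 9.

9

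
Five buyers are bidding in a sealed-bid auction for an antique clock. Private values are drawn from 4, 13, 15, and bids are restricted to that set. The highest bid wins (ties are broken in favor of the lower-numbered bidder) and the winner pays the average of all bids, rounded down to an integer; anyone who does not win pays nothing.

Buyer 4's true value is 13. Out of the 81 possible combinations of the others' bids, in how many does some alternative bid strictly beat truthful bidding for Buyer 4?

Others bid (4, 4, 4, 15): truth gives 0; bid 15 gives 5 > 0. Violating.
Others bid (4, 4, 13, 4): truth gives 0; bid 15 gives 5 > 0. Violating.
Others bid (4, 4, 13, 13): truth gives 0; bid 15 gives 4 > 0. Violating.
Others bid (4, 4, 13, 15): truth gives 0; bid 15 gives 3 > 0. Violating.
Others bid (4, 4, 4, 4): truth gives 8; no alternative beats it.
Others bid (4, 4, 4, 13): truth gives 6; no alternative beats it.
(Checking all 81 profiles: 20 have a profitable deviation, 61 do not.)

20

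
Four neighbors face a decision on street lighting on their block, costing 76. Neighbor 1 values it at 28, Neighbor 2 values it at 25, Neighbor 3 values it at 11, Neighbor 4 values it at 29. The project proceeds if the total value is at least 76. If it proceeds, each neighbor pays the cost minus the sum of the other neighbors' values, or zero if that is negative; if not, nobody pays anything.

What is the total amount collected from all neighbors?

31

Total value 93 ≥ cost 76, so it is built.
Neighbor 1: others sum to 65; max(0, 76 - 65) = 11.
Neighbor 2: others sum to 68; max(0, 76 - 68) = 8.
Neighbor 3: others sum to 82; max(0, 76 - 82) = 0.
Neighbor 4: others sum to 64; max(0, 76 - 64) = 12.
Total collected = 11 + 8 + 0 + 12 = 31.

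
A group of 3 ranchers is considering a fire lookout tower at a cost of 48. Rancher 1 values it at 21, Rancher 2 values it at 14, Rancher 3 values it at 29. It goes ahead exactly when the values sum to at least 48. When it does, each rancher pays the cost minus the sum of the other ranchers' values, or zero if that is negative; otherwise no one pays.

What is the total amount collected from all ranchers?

18

Total value 64 ≥ cost 48, so it is built.
Rancher 1: others sum to 43; max(0, 48 - 43) = 5.
Rancher 2: others sum to 50; max(0, 48 - 50) = 0.
Rancher 3: others sum to 35; max(0, 48 - 35) = 13.
Total collected = 5 + 0 + 13 = 18.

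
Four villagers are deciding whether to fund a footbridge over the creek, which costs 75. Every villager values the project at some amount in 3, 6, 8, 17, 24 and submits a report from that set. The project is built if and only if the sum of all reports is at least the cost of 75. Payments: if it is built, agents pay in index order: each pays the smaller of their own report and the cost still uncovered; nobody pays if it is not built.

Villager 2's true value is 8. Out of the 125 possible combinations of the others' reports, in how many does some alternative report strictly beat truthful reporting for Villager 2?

1

Others report (24, 24, 24): truth gives 0; report 3 gives 5 > 0. Violating.
Others report (3, 3, 3): truth gives 0; no alternative beats it.
Others report (3, 3, 6): truth gives 0; no alternative beats it.
(Checking all 125 profiles: 1 has a profitable deviation, 124 do not.)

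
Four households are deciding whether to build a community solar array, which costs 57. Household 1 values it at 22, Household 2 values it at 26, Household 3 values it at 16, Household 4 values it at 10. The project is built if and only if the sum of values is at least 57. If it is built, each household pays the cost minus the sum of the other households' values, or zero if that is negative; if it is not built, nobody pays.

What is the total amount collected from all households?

14

Total value 74 ≥ cost 57, so it is built.
Household 1: others sum to 52; max(0, 57 - 52) = 5.
Household 2: others sum to 48; max(0, 57 - 48) = 9.
Household 3: others sum to 58; max(0, 57 - 58) = 0.
Household 4: others sum to 64; max(0, 57 - 64) = 0.
Total collected = 5 + 9 + 0 + 0 = 14.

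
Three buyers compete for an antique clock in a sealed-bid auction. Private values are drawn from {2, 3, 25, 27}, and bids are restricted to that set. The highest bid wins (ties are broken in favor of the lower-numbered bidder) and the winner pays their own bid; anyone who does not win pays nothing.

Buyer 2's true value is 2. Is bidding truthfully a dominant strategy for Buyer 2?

Yes

Check each profile of the others' bids and compare truth against every alternative bid.
Others bid (2, 2): truth gives 0, best alternative gives -1.
Others bid (2, 3): truth gives 0, best alternative gives -1.
Others bid (2, 25): truth gives 0, best alternative gives 0.
Others bid (2, 27): truth gives 0, best alternative gives 0.
Others bid (3, 2): truth gives 0, best alternative gives 0.
Others bid (3, 3): truth gives 0, best alternative gives 0.
(Remaining 10 profiles checked similarly; truth is weakly best in each.)
In every case the truthful bid is at least as good as any alternative, so it is a dominant strategy.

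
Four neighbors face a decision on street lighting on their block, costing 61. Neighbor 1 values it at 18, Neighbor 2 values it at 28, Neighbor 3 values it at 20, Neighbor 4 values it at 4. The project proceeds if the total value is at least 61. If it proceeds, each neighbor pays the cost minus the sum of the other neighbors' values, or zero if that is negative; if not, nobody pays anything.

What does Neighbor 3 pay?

Total value 70 ≥ cost 61, so the project is built.
The other neighbors' values sum to 50.
Cost minus that sum is 61 - 50 = 11.

11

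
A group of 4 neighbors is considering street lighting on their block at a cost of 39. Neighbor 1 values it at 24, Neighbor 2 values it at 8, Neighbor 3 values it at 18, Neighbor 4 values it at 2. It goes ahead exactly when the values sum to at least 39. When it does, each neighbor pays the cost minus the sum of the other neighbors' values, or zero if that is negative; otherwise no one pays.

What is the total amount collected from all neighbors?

Total value 52 ≥ cost 39, so it is built.
Neighbor 1: others sum to 28; max(0, 39 - 28) = 11.
Neighbor 2: others sum to 44; max(0, 39 - 44) = 0.
Neighbor 3: others sum to 34; max(0, 39 - 34) = 5.
Neighbor 4: others sum to 50; max(0, 39 - 50) = 0.
Total collected = 11 + 0 + 5 + 0 = 16.

16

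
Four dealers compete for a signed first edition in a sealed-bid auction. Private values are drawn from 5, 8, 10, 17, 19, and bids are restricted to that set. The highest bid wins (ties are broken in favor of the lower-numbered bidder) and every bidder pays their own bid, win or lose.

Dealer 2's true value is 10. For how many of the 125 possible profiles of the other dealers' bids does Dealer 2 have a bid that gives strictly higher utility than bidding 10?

Others bid (5, 5, 5): truth gives 0; bid 8 gives 2 > 0. Violating.
Others bid (5, 5, 8): truth gives 0; bid 8 gives 2 > 0. Violating.
Others bid (5, 5, 17): truth gives -10; bid 5 gives -5 > -10. Violating.
Others bid (5, 5, 19): truth gives -10; bid 5 gives -5 > -10. Violating.
Others bid (5, 5, 10): truth gives 0; no alternative beats it.
Others bid (5, 8, 10): truth gives 0; no alternative beats it.
(Checking all 125 profiles: 111 have a profitable deviation, 14 do not.)

111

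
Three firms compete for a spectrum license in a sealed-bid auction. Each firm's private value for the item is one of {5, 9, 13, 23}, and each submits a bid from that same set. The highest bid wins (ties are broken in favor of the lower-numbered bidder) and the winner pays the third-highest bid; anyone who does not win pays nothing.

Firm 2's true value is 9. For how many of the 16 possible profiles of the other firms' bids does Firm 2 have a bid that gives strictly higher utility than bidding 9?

4

Others bid (5, 13): truth gives 0; bid 13 gives 4 > 0. Violating.
Others bid (5, 23): truth gives 0; bid 23 gives 4 > 0. Violating.
Others bid (9, 5): truth gives 0; bid 13 gives 4 > 0. Violating.
Others bid (13, 5): truth gives 0; bid 23 gives 4 > 0. Violating.
Others bid (5, 5): truth gives 4; no alternative beats it.
Others bid (5, 9): truth gives 4; no alternative beats it.
(Checking all 16 profiles: 4 have a profitable deviation, 12 do not.)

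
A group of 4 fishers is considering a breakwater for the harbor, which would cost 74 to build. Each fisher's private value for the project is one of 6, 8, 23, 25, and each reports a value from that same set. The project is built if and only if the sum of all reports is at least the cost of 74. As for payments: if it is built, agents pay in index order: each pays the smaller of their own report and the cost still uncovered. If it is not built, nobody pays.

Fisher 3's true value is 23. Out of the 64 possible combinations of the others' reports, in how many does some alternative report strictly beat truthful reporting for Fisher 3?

Others report (23, 23, 23): truth gives 0; report 6 gives 17 > 0. Violating.
Others report (23, 23, 25): truth gives 0; report 6 gives 17 > 0. Violating.
Others report (23, 25, 23): truth gives 0; report 6 gives 17 > 0. Violating.
Others report (23, 25, 25): truth gives 0; report 6 gives 17 > 0. Violating.
Others report (6, 6, 6): truth gives 0; no alternative beats it.
Others report (6, 6, 8): truth gives 0; no alternative beats it.
(Checking all 64 profiles: 8 have a profitable deviation, 56 do not.)

8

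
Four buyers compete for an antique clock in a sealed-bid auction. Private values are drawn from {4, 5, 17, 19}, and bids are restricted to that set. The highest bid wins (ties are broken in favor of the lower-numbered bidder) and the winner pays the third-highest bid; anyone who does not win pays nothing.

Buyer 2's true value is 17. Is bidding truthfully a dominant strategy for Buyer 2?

No

Consider the case where Buyer 1 bids 4, Buyer 3 bids 4 and Buyer 4 bids 19.
Truthful bid 17: loses, pays 0, utility 0.
Bid 19 instead: wins, pays 4, utility 17 - 4 = 13.
Since 13 > 0, bidding 19 is strictly better here, so truthful bidding is not dominant.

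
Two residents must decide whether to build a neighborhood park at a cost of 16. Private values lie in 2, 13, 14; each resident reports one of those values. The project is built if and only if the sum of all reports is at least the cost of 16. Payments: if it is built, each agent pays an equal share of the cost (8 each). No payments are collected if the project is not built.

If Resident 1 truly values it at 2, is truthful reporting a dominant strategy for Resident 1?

Yes

Check each profile of the others' reports and compare truth against every alternative report.
Others report (13): truth gives 0, best alternative gives -6.
Others report (14): truth gives -6, best alternative gives -6.
Others report (2): truth gives 0, best alternative gives 0.
In every case the truthful report is at least as good as any alternative, so it is a dominant strategy.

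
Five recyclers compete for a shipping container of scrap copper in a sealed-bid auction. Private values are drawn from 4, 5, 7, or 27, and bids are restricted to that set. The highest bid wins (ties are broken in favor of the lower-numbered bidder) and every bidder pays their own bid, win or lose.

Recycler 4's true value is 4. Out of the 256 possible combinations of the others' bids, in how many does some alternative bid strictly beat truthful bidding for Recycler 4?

24

Others bid (4, 4, 4, 4): truth gives -4; bid 5 gives -1 > -4. Violating.
Others bid (4, 4, 4, 5): truth gives -4; bid 5 gives -1 > -4. Violating.
Others bid (4, 4, 4, 7): truth gives -4; bid 7 gives -3 > -4. Violating.
Others bid (4, 4, 5, 4): truth gives -4; bid 7 gives -3 > -4. Violating.
Others bid (4, 4, 4, 27): truth gives -4; no alternative beats it.
Others bid (4, 4, 5, 27): truth gives -4; no alternative beats it.
(Checking all 256 profiles: 24 have a profitable deviation, 232 do not.)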